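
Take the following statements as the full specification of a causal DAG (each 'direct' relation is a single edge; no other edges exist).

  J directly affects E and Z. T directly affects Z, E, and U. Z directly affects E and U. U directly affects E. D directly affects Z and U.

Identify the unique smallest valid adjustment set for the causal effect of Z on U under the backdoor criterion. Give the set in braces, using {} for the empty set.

{D, T}

Variables eligible for adjustment (non-descendants of Z, excluding Z and U): {D, J, T}.
Backdoor paths from Z to U:
  P1: Z <- T -> U
  P2: Z <- T -> E <- U
  P3: Z <- J -> E <- T -> U
  P4: Z <- J -> E <- U
  P5: Z <- D -> U
The empty set is not sufficient: P1 (Z <- T -> U) has no collider blocking it and no conditioned non-collider, so it is open.
Try {D, T}:
  P1: blocked at fork node T ∈ conditioning set.
  P2: blocked at fork node T ∈ conditioning set.
  P3: blocked at collider E (neither it nor any descendant is in the conditioning set).
  P4: blocked at collider E (neither it nor any descendant is in the conditioning set).
  P5: blocked at fork node D ∈ conditioning set.
{D, T} contains no descendant of Z and blocks every backdoor path.
Every element of {D, T} is needed (dropping D leaves P5 open; dropping T leaves P1 open), so no proper subset is valid.
Among all size-2 subsets of the eligible variables, only {D, T} blocks every backdoor path, so it is the unique smallest valid adjustment set.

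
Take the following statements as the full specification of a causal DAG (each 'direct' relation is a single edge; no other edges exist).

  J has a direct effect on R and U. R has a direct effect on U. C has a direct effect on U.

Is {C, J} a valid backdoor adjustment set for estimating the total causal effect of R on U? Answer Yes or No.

Backdoor paths from R to U (paths whose first edge points into R):
  P1: R <- J -> U
Condition 1 (no descendant of R in the set): holds — descendants of R are {U}; none are in {C, J}.
Condition 2 (every backdoor path blocked by {C, J}):
  P1: blocked at fork node J ∈ conditioning set.
{C, J} satisfies the backdoor criterion.

Yes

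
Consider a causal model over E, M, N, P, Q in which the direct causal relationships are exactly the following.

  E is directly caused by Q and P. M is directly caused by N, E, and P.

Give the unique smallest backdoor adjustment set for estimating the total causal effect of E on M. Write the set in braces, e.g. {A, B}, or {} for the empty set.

{P}

Variables eligible for adjustment (non-descendants of E, excluding E and M): {N, P, Q}.
Backdoor paths from E to M:
  P1: E <- P -> M
The empty set is not sufficient: P1 (E <- P -> M) has no collider blocking it and no conditioned non-collider, so it is open.
Try {P}:
  P1: blocked at fork node P ∈ conditioning set.
{P} contains no descendant of E and blocks every backdoor path.
No other singleton works — e.g. {Q} leaves P1 open — so {P} is the unique smallest valid adjustment set.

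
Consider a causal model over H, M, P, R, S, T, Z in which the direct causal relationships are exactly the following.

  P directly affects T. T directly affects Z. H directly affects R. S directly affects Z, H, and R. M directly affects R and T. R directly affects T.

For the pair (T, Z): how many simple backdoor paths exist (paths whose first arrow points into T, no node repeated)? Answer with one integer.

A backdoor path from T to Z is any simple undirected path whose first edge points into T (i.e. leaves T via a parent).
Parents of T: {M, P, R}.
Enumerating:
  P1: T <- M -> R <- S -> Z
  P2: T <- M -> R <- H <- S -> Z
  P3: T <- R <- S -> Z
  P4: T <- R <- H <- S -> Z
That exhausts the simple backdoor paths. Count: 4.

4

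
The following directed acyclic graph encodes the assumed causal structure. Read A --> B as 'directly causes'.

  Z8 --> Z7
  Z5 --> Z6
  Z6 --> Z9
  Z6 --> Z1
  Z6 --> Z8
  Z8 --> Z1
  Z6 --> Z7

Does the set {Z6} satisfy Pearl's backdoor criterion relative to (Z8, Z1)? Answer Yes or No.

Backdoor paths from Z8 to Z1 (paths whose first edge points into Z8):
  P1: Z8 <- Z6 -> Z1
Condition 1 (no descendant of Z8 in the set): holds — descendants of Z8 are {Z1, Z7}; none are in {Z6}.
Condition 2 (every backdoor path blocked by {Z6}):
  P1: blocked at fork node Z6 ∈ conditioning set.
{Z6} satisfies the backdoor criterion.

Yes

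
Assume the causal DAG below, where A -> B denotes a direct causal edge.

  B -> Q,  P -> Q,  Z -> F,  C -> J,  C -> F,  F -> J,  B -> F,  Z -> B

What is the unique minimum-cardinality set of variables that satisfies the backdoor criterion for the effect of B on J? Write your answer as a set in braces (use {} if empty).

Variables eligible for adjustment (non-descendants of B, excluding B and J): {C, P, Z}.
Backdoor paths from B to J:
  P1: B <- Z -> F <- C -> J
  P2: B <- Z -> F -> J
The empty set is not sufficient: P2 (B <- Z -> F -> J) has no collider blocking it and no conditioned non-collider, so it is open.
Try {Z}:
  P1: blocked at fork node Z ∈ conditioning set.
  P2: blocked at fork node Z ∈ conditioning set.
{Z} contains no descendant of B and blocks every backdoor path.
No other singleton works — e.g. {C} leaves P2 open — so {Z} is the unique smallest valid adjustment set.

{Z}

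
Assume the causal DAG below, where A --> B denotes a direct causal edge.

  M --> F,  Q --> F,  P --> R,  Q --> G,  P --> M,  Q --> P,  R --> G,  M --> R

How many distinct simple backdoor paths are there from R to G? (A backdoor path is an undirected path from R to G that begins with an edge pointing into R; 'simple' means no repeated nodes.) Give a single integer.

4

A backdoor path from R to G is any simple undirected path whose first edge points into R (i.e. leaves R via a parent).
Parents of R: {M, P}.
Enumerating:
  P1: R <- P <- Q -> G
  P2: R <- P -> M -> F <- Q -> G
  P3: R <- M <- P <- Q -> G
  P4: R <- M -> F <- Q -> G
That exhausts the simple backdoor paths. Count: 4.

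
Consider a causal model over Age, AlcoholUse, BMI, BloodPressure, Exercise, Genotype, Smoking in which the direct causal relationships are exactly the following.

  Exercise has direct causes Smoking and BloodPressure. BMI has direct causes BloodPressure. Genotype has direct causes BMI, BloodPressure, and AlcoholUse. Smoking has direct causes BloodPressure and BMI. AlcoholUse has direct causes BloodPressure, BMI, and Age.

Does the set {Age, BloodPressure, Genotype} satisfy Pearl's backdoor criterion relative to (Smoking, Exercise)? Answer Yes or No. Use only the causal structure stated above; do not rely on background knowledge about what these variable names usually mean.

Yes

Backdoor paths from Smoking to Exercise (paths whose first edge points into Smoking):
  P1: Smoking <- BloodPressure -> Exercise
  P2: Smoking <- BMI <- BloodPressure -> Exercise
  P3: Smoking <- BMI -> AlcoholUse <- BloodPressure -> Exercise
  P4: Smoking <- BMI -> AlcoholUse -> Genotype <- BloodPressure -> Exercise
  P5: Smoking <- BMI -> Genotype <- BloodPressure -> Exercise
  P6: Smoking <- BMI -> Genotype <- AlcoholUse <- BloodPressure -> Exercise
Condition 1 (no descendant of Smoking in the set): holds — descendants of Smoking are {Exercise}; none are in {Age, BloodPressure, Genotype}.
Condition 2 (every backdoor path blocked by {Age, BloodPressure, Genotype}):
  P1: blocked at fork node BloodPressure ∈ conditioning set.
  P2: blocked at fork node BloodPressure ∈ conditioning set.
  P3: blocked at fork node BloodPressure ∈ conditioning set.
  P4: blocked at fork node BloodPressure ∈ conditioning set.
  P5: blocked at fork node BloodPressure ∈ conditioning set.
  P6: blocked at fork node BloodPressure ∈ conditioning set.
{Age, BloodPressure, Genotype} satisfies the backdoor criterion.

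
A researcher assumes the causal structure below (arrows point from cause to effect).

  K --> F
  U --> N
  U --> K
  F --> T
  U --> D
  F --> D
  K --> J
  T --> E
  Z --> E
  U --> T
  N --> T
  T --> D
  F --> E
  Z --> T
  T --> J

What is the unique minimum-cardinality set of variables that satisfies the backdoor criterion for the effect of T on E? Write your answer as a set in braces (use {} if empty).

Variables eligible for adjustment (non-descendants of T, excluding T and E): {F, K, N, U, Z}.
Backdoor paths from T to E:
  P1: T <- U -> K -> F -> E
  P2: T <- U -> D <- F -> E
  P3: T <- N <- U -> K -> F -> E
  P4: T <- N <- U -> D <- F -> E
  P5: T <- Z -> E
  P6: T <- F -> E
The empty set is not sufficient: P1 (T <- U -> K -> F -> E) has no collider blocking it and no conditioned non-collider, so it is open.
Try {F, Z}:
  P1: blocked at chain node F ∈ conditioning set.
  P2: blocked at collider D (neither it nor any descendant is in the conditioning set).
  P3: blocked at chain node F ∈ conditioning set.
  P4: blocked at collider D (neither it nor any descendant is in the conditioning set).
  P5: blocked at fork node Z ∈ conditioning set.
  P6: blocked at fork node F ∈ conditioning set.
{F, Z} contains no descendant of T and blocks every backdoor path.
Every element of {F, Z} is needed (dropping F leaves P1 open; dropping Z leaves P5 open), so no proper subset is valid.
Among all size-2 subsets of the eligible variables, only {F, Z} blocks every backdoor path, so it is the unique smallest valid adjustment set.

{F, Z}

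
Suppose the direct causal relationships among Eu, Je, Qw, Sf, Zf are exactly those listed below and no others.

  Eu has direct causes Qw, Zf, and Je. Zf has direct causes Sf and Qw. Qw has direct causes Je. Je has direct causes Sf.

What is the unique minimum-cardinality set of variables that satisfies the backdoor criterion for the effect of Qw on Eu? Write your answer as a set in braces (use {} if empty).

{Je}

Variables eligible for adjustment (non-descendants of Qw, excluding Qw and Eu): {Je, Sf}.
Backdoor paths from Qw to Eu:
  P1: Qw <- Je <- Sf -> Zf -> Eu
  P2: Qw <- Je -> Eu
The empty set is not sufficient: P1 (Qw <- Je <- Sf -> Zf -> Eu) has no collider blocking it and no conditioned non-collider, so it is open.
Try {Je}:
  P1: blocked at chain node Je ∈ conditioning set.
  P2: blocked at fork node Je ∈ conditioning set.
{Je} contains no descendant of Qw and blocks every backdoor path.
No other singleton works — e.g. {Sf} leaves P2 open — so {Je} is the unique smallest valid adjustment set.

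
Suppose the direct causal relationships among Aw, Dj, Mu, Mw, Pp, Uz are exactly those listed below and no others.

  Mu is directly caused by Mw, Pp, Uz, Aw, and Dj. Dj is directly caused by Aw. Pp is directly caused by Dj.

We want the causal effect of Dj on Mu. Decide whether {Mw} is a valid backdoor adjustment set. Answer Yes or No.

Backdoor paths from Dj to Mu (paths whose first edge points into Dj):
  P1: Dj <- Aw -> Mu
Condition 1 (no descendant of Dj in the set): holds — descendants of Dj are {Mu, Pp}; none are in {Mw}.
Condition 2 (every backdoor path blocked by {Mw}):
  P1: open — no interior node is in the conditioning set.
{Mw} does not satisfy the backdoor criterion.

No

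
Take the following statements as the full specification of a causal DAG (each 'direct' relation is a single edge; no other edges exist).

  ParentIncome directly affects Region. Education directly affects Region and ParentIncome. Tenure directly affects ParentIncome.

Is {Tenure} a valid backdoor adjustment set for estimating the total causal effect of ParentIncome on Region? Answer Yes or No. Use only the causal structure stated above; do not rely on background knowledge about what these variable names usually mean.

No

Backdoor paths from ParentIncome to Region (paths whose first edge points into ParentIncome):
  P1: ParentIncome <- Education -> Region
Condition 1 (no descendant of ParentIncome in the set): holds — descendants of ParentIncome are {Region}; none are in {Tenure}.
Condition 2 (every backdoor path blocked by {Tenure}):
  P1: open — no interior node is in the conditioning set.
{Tenure} does not satisfy the backdoor criterion.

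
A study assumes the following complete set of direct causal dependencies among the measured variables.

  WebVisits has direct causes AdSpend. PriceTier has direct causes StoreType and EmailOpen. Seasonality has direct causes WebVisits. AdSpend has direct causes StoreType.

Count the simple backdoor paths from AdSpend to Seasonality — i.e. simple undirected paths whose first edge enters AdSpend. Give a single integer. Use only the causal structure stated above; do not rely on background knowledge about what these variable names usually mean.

0

A backdoor path from AdSpend to Seasonality is any simple undirected path whose first edge points into AdSpend (i.e. leaves AdSpend via a parent).
Parents of AdSpend: {StoreType}.
No simple path from any parent of AdSpend reaches Seasonality without revisiting AdSpend, so there are no backdoor paths.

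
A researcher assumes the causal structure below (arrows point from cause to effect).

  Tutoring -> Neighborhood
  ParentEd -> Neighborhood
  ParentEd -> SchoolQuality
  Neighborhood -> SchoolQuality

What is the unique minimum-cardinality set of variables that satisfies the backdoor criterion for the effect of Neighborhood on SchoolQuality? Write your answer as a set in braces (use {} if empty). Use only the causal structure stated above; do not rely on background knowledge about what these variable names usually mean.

{ParentEd}

Variables eligible for adjustment (non-descendants of Neighborhood, excluding Neighborhood and SchoolQuality): {ParentEd, Tutoring}.
Backdoor paths from Neighborhood to SchoolQuality:
  P1: Neighborhood <- ParentEd -> SchoolQuality
The empty set is not sufficient: P1 (Neighborhood <- ParentEd -> SchoolQuality) has no collider blocking it and no conditioned non-collider, so it is open.
Try {ParentEd}:
  P1: blocked at fork node ParentEd ∈ conditioning set.
{ParentEd} contains no descendant of Neighborhood and blocks every backdoor path.
No other singleton works — e.g. {Tutoring} leaves P1 open — so {ParentEd} is the unique smallest valid adjustment set.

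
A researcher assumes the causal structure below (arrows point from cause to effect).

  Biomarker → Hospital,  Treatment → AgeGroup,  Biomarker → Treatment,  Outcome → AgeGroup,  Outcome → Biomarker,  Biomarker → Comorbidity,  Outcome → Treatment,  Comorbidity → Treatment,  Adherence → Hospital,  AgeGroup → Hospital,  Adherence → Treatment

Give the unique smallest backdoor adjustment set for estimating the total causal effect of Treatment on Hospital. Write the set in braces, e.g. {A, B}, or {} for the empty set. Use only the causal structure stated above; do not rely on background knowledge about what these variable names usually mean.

Variables eligible for adjustment (non-descendants of Treatment, excluding Treatment and Hospital): {Adherence, Biomarker, Comorbidity, Outcome}.
Backdoor paths from Treatment to Hospital:
  P1: Treatment <- Outcome -> Biomarker -> Hospital
  P2: Treatment <- Outcome -> AgeGroup -> Hospital
  P3: Treatment <- Biomarker <- Outcome -> AgeGroup -> Hospital
  P4: Treatment <- Biomarker -> Hospital
  P5: Treatment <- Comorbidity <- Biomarker <- Outcome -> AgeGroup -> Hospital
  P6: Treatment <- Comorbidity <- Biomarker -> Hospital
  P7: Treatment <- Adherence -> Hospital
The empty set is not sufficient: P1 (Treatment <- Outcome -> Biomarker -> Hospital) has no collider blocking it and no conditioned non-collider, so it is open.
Try {Adherence, Biomarker, Outcome}:
  P1: blocked at fork node Outcome ∈ conditioning set.
  P2: blocked at fork node Outcome ∈ conditioning set.
  P3: blocked at chain node Biomarker ∈ conditioning set.
  P4: blocked at fork node Biomarker ∈ conditioning set.
  P5: blocked at chain node Biomarker ∈ conditioning set.
  P6: blocked at fork node Biomarker ∈ conditioning set.
  P7: blocked at fork node Adherence ∈ conditioning set.
{Adherence, Biomarker, Outcome} contains no descendant of Treatment and blocks every backdoor path.
Every element of {Adherence, Biomarker, Outcome} is needed (dropping Adherence leaves P7 open; dropping Biomarker leaves P4 open; dropping Outcome leaves P2 open), so no proper subset is valid.
Among all size-3 subsets of the eligible variables, only {Adherence, Biomarker, Outcome} blocks every backdoor path, so it is the unique smallest valid adjustment set.

{Adherence, Biomarker, Outcome}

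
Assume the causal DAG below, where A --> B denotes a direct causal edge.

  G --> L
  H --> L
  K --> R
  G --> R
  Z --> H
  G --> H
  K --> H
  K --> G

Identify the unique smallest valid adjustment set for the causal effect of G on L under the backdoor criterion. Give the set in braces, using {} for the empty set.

Variables eligible for adjustment (non-descendants of G, excluding G and L): {K, Z}.
Backdoor paths from G to L:
  P1: G <- K -> H -> L
The empty set is not sufficient: P1 (G <- K -> H -> L) has no collider blocking it and no conditioned non-collider, so it is open.
Try {K}:
  P1: blocked at fork node K ∈ conditioning set.
{K} contains no descendant of G and blocks every backdoor path.
No other singleton works — e.g. {Z} leaves P1 open — so {K} is the unique smallest valid adjustment set.

{K}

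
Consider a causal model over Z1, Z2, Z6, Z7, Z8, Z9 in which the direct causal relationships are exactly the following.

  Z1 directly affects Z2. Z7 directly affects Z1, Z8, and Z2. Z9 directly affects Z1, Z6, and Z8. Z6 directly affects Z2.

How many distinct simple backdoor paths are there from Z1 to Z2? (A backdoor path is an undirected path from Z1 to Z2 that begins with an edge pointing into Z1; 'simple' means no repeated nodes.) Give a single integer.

4

A backdoor path from Z1 to Z2 is any simple undirected path whose first edge points into Z1 (i.e. leaves Z1 via a parent).
Parents of Z1: {Z7, Z9}.
Enumerating:
  P1: Z1 <- Z7 -> Z8 <- Z9 -> Z6 -> Z2
  P2: Z1 <- Z7 -> Z2
  P3: Z1 <- Z9 -> Z6 -> Z2
  P4: Z1 <- Z9 -> Z8 <- Z7 -> Z2
That exhausts the simple backdoor paths. Count: 4.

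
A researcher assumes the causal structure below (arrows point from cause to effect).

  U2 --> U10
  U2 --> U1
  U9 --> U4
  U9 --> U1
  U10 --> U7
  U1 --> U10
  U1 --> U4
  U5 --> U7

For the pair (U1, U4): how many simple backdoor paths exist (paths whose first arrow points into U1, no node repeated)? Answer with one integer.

1

A backdoor path from U1 to U4 is any simple undirected path whose first edge points into U1 (i.e. leaves U1 via a parent).
Parents of U1: {U2, U9}.
Enumerating:
  P1: U1 <- U9 -> U4
That exhausts the simple backdoor paths. Count: 1.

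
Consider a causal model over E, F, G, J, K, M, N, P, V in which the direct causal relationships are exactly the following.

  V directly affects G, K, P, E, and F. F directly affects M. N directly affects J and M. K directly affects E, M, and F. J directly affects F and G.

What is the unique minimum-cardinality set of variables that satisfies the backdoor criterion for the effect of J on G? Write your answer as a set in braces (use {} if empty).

{}

Variables eligible for adjustment (non-descendants of J, excluding J and G): {E, K, N, P, V}.
Backdoor paths from J to G:
  P1: J <- N -> M <- K <- V -> G
  P2: J <- N -> M <- K -> E <- V -> G
  P3: J <- N -> M <- K -> F <- V -> G
  P4: J <- N -> M <- F <- V -> G
  P5: J <- N -> M <- F <- K <- V -> G
  P6: J <- N -> M <- F <- K -> E <- V -> G
Each backdoor path contains an unconditioned collider, so every path is already blocked with the empty conditioning set:
  P1: blocked at collider M (neither it nor any descendant is in the conditioning set).
  P2: blocked at collider M (neither it nor any descendant is in the conditioning set).
  P3: blocked at collider M (neither it nor any descendant is in the conditioning set).
  P4: blocked at collider M (neither it nor any descendant is in the conditioning set).
  P5: blocked at collider M (neither it nor any descendant is in the conditioning set).
  P6: blocked at collider M (neither it nor any descendant is in the conditioning set).
The empty set is therefore the unique smallest valid set.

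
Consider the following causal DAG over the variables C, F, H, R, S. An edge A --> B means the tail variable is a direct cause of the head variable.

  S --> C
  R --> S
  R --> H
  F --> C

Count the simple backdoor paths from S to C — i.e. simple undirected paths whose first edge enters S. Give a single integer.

0

A backdoor path from S to C is any simple undirected path whose first edge points into S (i.e. leaves S via a parent).
Parents of S: {R}.
No simple path from any parent of S reaches C without revisiting S, so there are no backdoor paths.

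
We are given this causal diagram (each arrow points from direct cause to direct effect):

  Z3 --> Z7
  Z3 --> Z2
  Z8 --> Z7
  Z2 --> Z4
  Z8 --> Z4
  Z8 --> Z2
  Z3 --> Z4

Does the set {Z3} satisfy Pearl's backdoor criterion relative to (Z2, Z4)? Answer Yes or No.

Backdoor paths from Z2 to Z4 (paths whose first edge points into Z2):
  P1: Z2 <- Z8 -> Z7 <- Z3 -> Z4
  P2: Z2 <- Z8 -> Z4
  P3: Z2 <- Z3 -> Z7 <- Z8 -> Z4
  P4: Z2 <- Z3 -> Z4
Condition 1 (no descendant of Z2 in the set): holds — descendants of Z2 are {Z4}; none are in {Z3}.
Condition 2 (every backdoor path blocked by {Z3}):
  P1: blocked at collider Z7 (neither it nor any descendant is in the conditioning set).
  P2: open — no interior node is in the conditioning set.
  P3: blocked at fork node Z3 ∈ conditioning set.
  P4: blocked at fork node Z3 ∈ conditioning set.
{Z3} does not satisfy the backdoor criterion.

No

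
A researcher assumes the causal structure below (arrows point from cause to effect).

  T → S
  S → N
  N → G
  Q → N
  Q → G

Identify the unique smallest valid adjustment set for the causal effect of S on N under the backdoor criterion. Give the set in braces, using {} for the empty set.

{}

Variables eligible for adjustment (non-descendants of S, excluding S and N): {Q, T}.
Backdoor paths from S to N:
  (none)
With no backdoor paths the empty set already satisfies the criterion, and it is trivially minimal.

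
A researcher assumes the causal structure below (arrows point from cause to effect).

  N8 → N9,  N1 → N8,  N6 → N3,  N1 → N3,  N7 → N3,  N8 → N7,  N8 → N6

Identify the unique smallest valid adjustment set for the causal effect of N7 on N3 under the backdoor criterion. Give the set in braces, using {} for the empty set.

Variables eligible for adjustment (non-descendants of N7, excluding N7 and N3): {N1, N6, N8, N9}.
Backdoor paths from N7 to N3:
  P1: N7 <- N8 <- N1 -> N3
  P2: N7 <- N8 -> N6 -> N3
The empty set is not sufficient: P1 (N7 <- N8 <- N1 -> N3) has no collider blocking it and no conditioned non-collider, so it is open.
Try {N8}:
  P1: blocked at chain node N8 ∈ conditioning set.
  P2: blocked at fork node N8 ∈ conditioning set.
{N8} contains no descendant of N7 and blocks every backdoor path.
No other singleton works — e.g. {N1} leaves P2 open — so {N8} is the unique smallest valid adjustment set.

{N8}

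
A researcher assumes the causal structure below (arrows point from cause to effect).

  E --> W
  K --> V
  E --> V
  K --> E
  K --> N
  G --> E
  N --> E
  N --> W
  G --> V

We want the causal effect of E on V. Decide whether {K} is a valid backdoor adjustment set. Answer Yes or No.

No

Backdoor paths from E to V (paths whose first edge points into E):
  P1: E <- G -> V
  P2: E <- K -> V
  P3: E <- N <- K -> V
Condition 1 (no descendant of E in the set): holds — descendants of E are {V, W}; none are in {K}.
Condition 2 (every backdoor path blocked by {K}):
  P1: open — no interior node is in the conditioning set.
  P2: blocked at fork node K ∈ conditioning set.
  P3: blocked at fork node K ∈ conditioning set.
{K} does not satisfy the backdoor criterion.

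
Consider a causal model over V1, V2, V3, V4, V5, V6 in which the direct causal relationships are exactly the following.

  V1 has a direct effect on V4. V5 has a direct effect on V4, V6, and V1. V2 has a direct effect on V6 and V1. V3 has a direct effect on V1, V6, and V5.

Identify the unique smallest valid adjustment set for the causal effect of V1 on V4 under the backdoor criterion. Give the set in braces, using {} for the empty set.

{V5}

Variables eligible for adjustment (non-descendants of V1, excluding V1 and V4): {V2, V3, V5, V6}.
Backdoor paths from V1 to V4:
  P1: V1 <- V2 -> V6 <- V3 -> V5 -> V4
  P2: V1 <- V2 -> V6 <- V5 -> V4
  P3: V1 <- V3 -> V5 -> V4
  P4: V1 <- V3 -> V6 <- V5 -> V4
  P5: V1 <- V5 -> V4
The empty set is not sufficient: P3 (V1 <- V3 -> V5 -> V4) has no collider blocking it and no conditioned non-collider, so it is open.
Try {V5}:
  P1: blocked at collider V6 (neither it nor any descendant is in the conditioning set).
  P2: blocked at collider V6 (neither it nor any descendant is in the conditioning set).
  P3: blocked at chain node V5 ∈ conditioning set.
  P4: blocked at collider V6 (neither it nor any descendant is in the conditioning set).
  P5: blocked at fork node V5 ∈ conditioning set.
{V5} contains no descendant of V1 and blocks every backdoor path.
No other singleton works — e.g. {V2} leaves P3 open — so {V5} is the unique smallest valid adjustment set.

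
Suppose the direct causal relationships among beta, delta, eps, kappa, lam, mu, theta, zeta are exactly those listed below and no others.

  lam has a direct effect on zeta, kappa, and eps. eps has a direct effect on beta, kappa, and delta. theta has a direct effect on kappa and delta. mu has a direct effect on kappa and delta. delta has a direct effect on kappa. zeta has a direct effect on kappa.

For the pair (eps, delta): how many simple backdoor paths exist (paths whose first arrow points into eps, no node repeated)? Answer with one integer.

6

A backdoor path from eps to delta is any simple undirected path whose first edge points into eps (i.e. leaves eps via a parent).
Parents of eps: {lam}.
Enumerating:
  P1: eps <- lam -> zeta -> kappa <- mu -> delta
  P2: eps <- lam -> zeta -> kappa <- theta -> delta
  P3: eps <- lam -> zeta -> kappa <- delta
  P4: eps <- lam -> kappa <- mu -> delta
  P5: eps <- lam -> kappa <- theta -> delta
  P6: eps <- lam -> kappa <- delta
That exhausts the simple backdoor paths. Count: 6.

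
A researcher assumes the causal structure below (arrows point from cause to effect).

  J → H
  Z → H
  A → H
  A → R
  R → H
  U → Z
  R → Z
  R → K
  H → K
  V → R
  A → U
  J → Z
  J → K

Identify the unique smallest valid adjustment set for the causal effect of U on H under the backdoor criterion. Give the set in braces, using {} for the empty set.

{A}

Variables eligible for adjustment (non-descendants of U, excluding U and H): {A, J, R, V}.
Backdoor paths from U to H:
  P1: U <- A -> R -> Z <- J -> H
  P2: U <- A -> R -> Z <- J -> K <- H
  P3: U <- A -> R -> Z -> H
  P4: U <- A -> R -> H
  P5: U <- A -> R -> K <- J -> Z -> H
  P6: U <- A -> R -> K <- J -> H
  P7: U <- A -> R -> K <- H
  P8: U <- A -> H
The empty set is not sufficient: P3 (U <- A -> R -> Z -> H) has no collider blocking it and no conditioned non-collider, so it is open.
Try {A}:
  P1: blocked at fork node A ∈ conditioning set.
  P2: blocked at fork node A ∈ conditioning set.
  P3: blocked at fork node A ∈ conditioning set.
  P4: blocked at fork node A ∈ conditioning set.
  P5: blocked at fork node A ∈ conditioning set.
  P6: blocked at fork node A ∈ conditioning set.
  P7: blocked at fork node A ∈ conditioning set.
  P8: blocked at fork node A ∈ conditioning set.
{A} contains no descendant of U and blocks every backdoor path.
No other singleton works — e.g. {V} leaves P3 open — so {A} is the unique smallest valid adjustment set.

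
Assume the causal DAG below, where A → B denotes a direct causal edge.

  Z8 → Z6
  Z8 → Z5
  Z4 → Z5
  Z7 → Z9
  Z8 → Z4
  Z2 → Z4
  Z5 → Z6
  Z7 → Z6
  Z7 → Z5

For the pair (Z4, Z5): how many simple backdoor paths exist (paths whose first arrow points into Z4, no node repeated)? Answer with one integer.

A backdoor path from Z4 to Z5 is any simple undirected path whose first edge points into Z4 (i.e. leaves Z4 via a parent).
Parents of Z4: {Z2, Z8}.
Enumerating:
  P1: Z4 <- Z8 -> Z5
  P2: Z4 <- Z8 -> Z6 <- Z7 -> Z5
  P3: Z4 <- Z8 -> Z6 <- Z5
That exhausts the simple backdoor paths. Count: 3.

3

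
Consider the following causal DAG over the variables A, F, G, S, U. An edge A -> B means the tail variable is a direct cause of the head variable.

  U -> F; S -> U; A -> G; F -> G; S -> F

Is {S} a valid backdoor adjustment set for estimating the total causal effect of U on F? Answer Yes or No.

Yes

Backdoor paths from U to F (paths whose first edge points into U):
  P1: U <- S -> F
Condition 1 (no descendant of U in the set): holds — descendants of U are {F, G}; none are in {S}.
Condition 2 (every backdoor path blocked by {S}):
  P1: blocked at fork node S ∈ conditioning set.
{S} satisfies the backdoor criterion.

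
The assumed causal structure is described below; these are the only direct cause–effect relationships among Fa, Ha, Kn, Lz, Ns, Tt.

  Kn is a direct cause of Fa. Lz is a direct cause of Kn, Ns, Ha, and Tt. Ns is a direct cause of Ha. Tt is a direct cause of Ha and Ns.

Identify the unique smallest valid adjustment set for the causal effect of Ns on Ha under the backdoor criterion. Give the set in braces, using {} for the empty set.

Variables eligible for adjustment (non-descendants of Ns, excluding Ns and Ha): {Fa, Kn, Lz, Tt}.
Backdoor paths from Ns to Ha:
  P1: Ns <- Lz -> Tt -> Ha
  P2: Ns <- Lz -> Ha
  P3: Ns <- Tt <- Lz -> Ha
  P4: Ns <- Tt -> Ha
The empty set is not sufficient: P1 (Ns <- Lz -> Tt -> Ha) has no collider blocking it and no conditioned non-collider, so it is open.
Try {Lz, Tt}:
  P1: blocked at fork node Lz ∈ conditioning set.
  P2: blocked at fork node Lz ∈ conditioning set.
  P3: blocked at chain node Tt ∈ conditioning set.
  P4: blocked at fork node Tt ∈ conditioning set.
{Lz, Tt} contains no descendant of Ns and blocks every backdoor path.
Every element of {Lz, Tt} is needed (dropping Lz leaves P2 open; dropping Tt leaves P4 open), so no proper subset is valid.
Among all size-2 subsets of the eligible variables, only {Lz, Tt} blocks every backdoor path, so it is the unique smallest valid adjustment set.

{Lz, Tt}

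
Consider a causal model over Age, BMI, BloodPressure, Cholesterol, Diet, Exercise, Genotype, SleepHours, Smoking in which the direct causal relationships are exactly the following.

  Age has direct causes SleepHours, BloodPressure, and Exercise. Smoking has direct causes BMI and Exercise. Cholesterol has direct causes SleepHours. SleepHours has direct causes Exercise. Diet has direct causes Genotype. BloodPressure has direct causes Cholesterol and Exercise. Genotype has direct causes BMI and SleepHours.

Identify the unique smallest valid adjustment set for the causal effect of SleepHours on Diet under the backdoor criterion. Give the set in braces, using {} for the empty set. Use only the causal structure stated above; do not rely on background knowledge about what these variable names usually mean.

{}

Variables eligible for adjustment (non-descendants of SleepHours, excluding SleepHours and Diet): {BMI, Exercise, Smoking}.
Backdoor paths from SleepHours to Diet:
  P1: SleepHours <- Exercise -> Smoking <- BMI -> Genotype -> Diet
Each backdoor path contains an unconditioned collider, so every path is already blocked with the empty conditioning set:
  P1: blocked at collider Smoking (neither it nor any descendant is in the conditioning set).
The empty set is therefore the unique smallest valid set.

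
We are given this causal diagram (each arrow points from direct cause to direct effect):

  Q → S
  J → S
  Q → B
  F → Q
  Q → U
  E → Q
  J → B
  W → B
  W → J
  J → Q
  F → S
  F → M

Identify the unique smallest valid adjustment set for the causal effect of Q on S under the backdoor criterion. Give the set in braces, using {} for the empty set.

Variables eligible for adjustment (non-descendants of Q, excluding Q and S): {E, F, J, M, W}.
Backdoor paths from Q to S:
  P1: Q <- F -> S
  P2: Q <- J -> S
The empty set is not sufficient: P1 (Q <- F -> S) has no collider blocking it and no conditioned non-collider, so it is open.
Try {F, J}:
  P1: blocked at fork node F ∈ conditioning set.
  P2: blocked at fork node J ∈ conditioning set.
{F, J} contains no descendant of Q and blocks every backdoor path.
Every element of {F, J} is needed (dropping F leaves P1 open; dropping J leaves P2 open), so no proper subset is valid.
Among all size-2 subsets of the eligible variables, only {F, J} blocks every backdoor path, so it is the unique smallest valid adjustment set.

{F, J}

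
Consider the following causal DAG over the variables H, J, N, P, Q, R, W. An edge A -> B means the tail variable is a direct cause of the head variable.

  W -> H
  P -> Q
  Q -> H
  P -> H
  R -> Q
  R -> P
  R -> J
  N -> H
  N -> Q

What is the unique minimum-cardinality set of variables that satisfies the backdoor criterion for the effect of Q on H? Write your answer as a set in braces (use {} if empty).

Variables eligible for adjustment (non-descendants of Q, excluding Q and H): {J, N, P, R, W}.
Backdoor paths from Q to H:
  P1: Q <- R -> P -> H
  P2: Q <- P -> H
  P3: Q <- N -> H
The empty set is not sufficient: P1 (Q <- R -> P -> H) has no collider blocking it and no conditioned non-collider, so it is open.
Try {N, P}:
  P1: blocked at chain node P ∈ conditioning set.
  P2: blocked at fork node P ∈ conditioning set.
  P3: blocked at fork node N ∈ conditioning set.
{N, P} contains no descendant of Q and blocks every backdoor path.
Every element of {N, P} is needed (dropping N leaves P3 open; dropping P leaves P1 open), so no proper subset is valid.
Among all size-2 subsets of the eligible variables, only {N, P} blocks every backdoor path, so it is the unique smallest valid adjustment set.

{N, P}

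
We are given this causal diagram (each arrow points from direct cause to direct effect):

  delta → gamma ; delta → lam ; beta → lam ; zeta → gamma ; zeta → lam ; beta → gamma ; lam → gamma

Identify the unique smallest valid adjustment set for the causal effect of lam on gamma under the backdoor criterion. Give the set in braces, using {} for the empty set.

Variables eligible for adjustment (non-descendants of lam, excluding lam and gamma): {beta, delta, zeta}.
Backdoor paths from lam to gamma:
  P1: lam <- zeta -> gamma
  P2: lam <- beta -> gamma
  P3: lam <- delta -> gamma
The empty set is not sufficient: P1 (lam <- zeta -> gamma) has no collider blocking it and no conditioned non-collider, so it is open.
Try {beta, delta, zeta}:
  P1: blocked at fork node zeta ∈ conditioning set.
  P2: blocked at fork node beta ∈ conditioning set.
  P3: blocked at fork node delta ∈ conditioning set.
{beta, delta, zeta} contains no descendant of lam and blocks every backdoor path.
Every element of {beta, delta, zeta} is needed (dropping beta leaves P2 open; dropping delta leaves P3 open; dropping zeta leaves P1 open), so no proper subset is valid.
Among all size-3 subsets of the eligible variables, only {beta, delta, zeta} blocks every backdoor path, so it is the unique smallest valid adjustment set.

{beta, delta, zeta}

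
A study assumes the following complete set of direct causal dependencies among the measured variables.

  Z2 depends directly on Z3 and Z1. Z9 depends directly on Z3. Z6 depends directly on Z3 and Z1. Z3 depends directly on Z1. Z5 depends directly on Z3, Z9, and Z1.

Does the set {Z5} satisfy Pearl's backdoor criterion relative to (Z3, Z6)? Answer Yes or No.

No

Backdoor paths from Z3 to Z6 (paths whose first edge points into Z3):
  P1: Z3 <- Z1 -> Z6
Condition 1 (no descendant of Z3 in the set): FAILS — Z5 is a descendant of Z3.
Condition 2 (every backdoor path blocked by {Z5}):
  P1: open — no interior node is in the conditioning set.
{Z5} does not satisfy the backdoor criterion.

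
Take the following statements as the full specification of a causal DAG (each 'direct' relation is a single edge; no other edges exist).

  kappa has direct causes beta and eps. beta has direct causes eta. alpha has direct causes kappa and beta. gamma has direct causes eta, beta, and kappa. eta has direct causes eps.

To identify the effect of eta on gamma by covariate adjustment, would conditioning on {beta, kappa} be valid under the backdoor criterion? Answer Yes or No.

Backdoor paths from eta to gamma (paths whose first edge points into eta):
  P1: eta <- eps -> kappa <- beta -> gamma
  P2: eta <- eps -> kappa -> alpha <- beta -> gamma
  P3: eta <- eps -> kappa -> gamma
Condition 1 (no descendant of eta in the set): FAILS — beta and kappa are descendants of eta.
Condition 2 (every backdoor path blocked by {beta, kappa}):
  P1: blocked at fork node beta ∈ conditioning set.
  P2: blocked at chain node kappa ∈ conditioning set.
  P3: blocked at chain node kappa ∈ conditioning set.
{beta, kappa} does not satisfy the backdoor criterion.

No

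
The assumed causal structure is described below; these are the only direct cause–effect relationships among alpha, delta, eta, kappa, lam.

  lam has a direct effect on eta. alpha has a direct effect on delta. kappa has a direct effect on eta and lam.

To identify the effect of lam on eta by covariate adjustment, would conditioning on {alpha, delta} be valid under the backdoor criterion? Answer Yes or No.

No

Backdoor paths from lam to eta (paths whose first edge points into lam):
  P1: lam <- kappa -> eta
Condition 1 (no descendant of lam in the set): holds — descendants of lam are {eta}; none are in {alpha, delta}.
Condition 2 (every backdoor path blocked by {alpha, delta}):
  P1: open — no interior node is in the conditioning set.
{alpha, delta} does not satisfy the backdoor criterion.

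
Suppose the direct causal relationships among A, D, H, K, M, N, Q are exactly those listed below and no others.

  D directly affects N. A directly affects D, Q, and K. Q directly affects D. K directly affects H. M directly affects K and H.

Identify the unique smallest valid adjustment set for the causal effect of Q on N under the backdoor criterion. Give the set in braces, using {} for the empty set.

{A}

Variables eligible for adjustment (non-descendants of Q, excluding Q and N): {A, H, K, M}.
Backdoor paths from Q to N:
  P1: Q <- A -> D -> N
The empty set is not sufficient: P1 (Q <- A -> D -> N) has no collider blocking it and no conditioned non-collider, so it is open.
Try {A}:
  P1: blocked at fork node A ∈ conditioning set.
{A} contains no descendant of Q and blocks every backdoor path.
No other singleton works — e.g. {M} leaves P1 open — so {A} is the unique smallest valid adjustment set.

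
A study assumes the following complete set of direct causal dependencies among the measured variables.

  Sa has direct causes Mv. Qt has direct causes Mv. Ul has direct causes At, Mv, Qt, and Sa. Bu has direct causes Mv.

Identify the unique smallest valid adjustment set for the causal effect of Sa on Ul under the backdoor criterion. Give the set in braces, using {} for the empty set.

{Mv}

Variables eligible for adjustment (non-descendants of Sa, excluding Sa and Ul): {At, Bu, Mv, Qt}.
Backdoor paths from Sa to Ul:
  P1: Sa <- Mv -> Qt -> Ul
  P2: Sa <- Mv -> Ul
The empty set is not sufficient: P1 (Sa <- Mv -> Qt -> Ul) has no collider blocking it and no conditioned non-collider, so it is open.
Try {Mv}:
  P1: blocked at fork node Mv ∈ conditioning set.
  P2: blocked at fork node Mv ∈ conditioning set.
{Mv} contains no descendant of Sa and blocks every backdoor path.
No other singleton works — e.g. {At} leaves P1 open — so {Mv} is the unique smallest valid adjustment set.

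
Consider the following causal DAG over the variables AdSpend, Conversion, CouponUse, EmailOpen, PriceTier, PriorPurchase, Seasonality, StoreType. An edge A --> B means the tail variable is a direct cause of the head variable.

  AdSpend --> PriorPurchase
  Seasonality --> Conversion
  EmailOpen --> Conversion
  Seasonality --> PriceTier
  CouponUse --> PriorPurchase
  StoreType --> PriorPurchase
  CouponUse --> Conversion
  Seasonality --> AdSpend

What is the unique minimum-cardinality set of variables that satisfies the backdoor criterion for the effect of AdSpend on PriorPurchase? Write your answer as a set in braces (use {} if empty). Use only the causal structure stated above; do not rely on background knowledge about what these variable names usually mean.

{}

Variables eligible for adjustment (non-descendants of AdSpend, excluding AdSpend and PriorPurchase): {Conversion, CouponUse, EmailOpen, PriceTier, Seasonality, StoreType}.
Backdoor paths from AdSpend to PriorPurchase:
  P1: AdSpend <- Seasonality -> Conversion <- CouponUse -> PriorPurchase
Each backdoor path contains an unconditioned collider, so every path is already blocked with the empty conditioning set:
  P1: blocked at collider Conversion (neither it nor any descendant is in the conditioning set).
The empty set is therefore the unique smallest valid set.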